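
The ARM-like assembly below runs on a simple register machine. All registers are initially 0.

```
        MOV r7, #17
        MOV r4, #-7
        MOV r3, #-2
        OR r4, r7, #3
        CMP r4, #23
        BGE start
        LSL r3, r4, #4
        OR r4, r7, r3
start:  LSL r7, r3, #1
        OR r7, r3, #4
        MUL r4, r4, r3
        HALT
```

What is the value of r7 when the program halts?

308

after MOV r7, #17: r7=17
after MOV r4, #-7: r4=-7
after MOV r3, #-2: r3=-2
after OR r4, r7, #3: r4=17|3=19
CMP r4, #23  (cmp 19,23)
BGE start: not taken
after LSL r3, r4, #4: r3=19<<4=304
after OR r4, r7, r3: r4=17|304=305
after LSL r7, r3, #1: r7=304<<1=608
after OR r7, r3, #4: r7=304|4=308
after MUL r4, r4, r3: r4=305*304=92720
halt.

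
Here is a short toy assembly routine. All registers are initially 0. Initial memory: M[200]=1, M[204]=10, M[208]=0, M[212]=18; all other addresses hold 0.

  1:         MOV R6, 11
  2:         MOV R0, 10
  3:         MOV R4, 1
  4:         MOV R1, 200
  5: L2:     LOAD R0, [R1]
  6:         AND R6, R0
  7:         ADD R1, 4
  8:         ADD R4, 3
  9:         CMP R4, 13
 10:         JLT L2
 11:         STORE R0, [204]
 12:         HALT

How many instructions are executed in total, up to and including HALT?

after MOV R6, 11: R6=11
after MOV R0, 10: R0=10
after MOV R4, 1: R4=1
after MOV R1, 200: R1=200
after LOAD R0, [R1]: R0=M[200]=1
after AND R6, R0: R6=11&1=1
after ADD R1, 4: R1=200+4=204
after ADD R4, 3: R4=1+3=4
CMP R4, 13  (cmp 4,13)
JLT L2: taken
after LOAD R0, [R1]: R0=M[204]=10
after AND R6, R0: R6=1&10=0
after ADD R1, 4: R1=204+4=208
after ADD R4, 3: R4=4+3=7
CMP R4, 13  (cmp 7,13)
JLT L2: taken
after LOAD R0, [R1]: R0=M[208]=0
after AND R6, R0: R6=0&0=0
after ADD R1, 4: R1=208+4=212
after ADD R4, 3: R4=7+3=10
CMP R4, 13  (cmp 10,13)
JLT L2: taken
after LOAD R0, [R1]: R0=M[212]=18
after AND R6, R0: R6=0&18=0
after ADD R1, 4: R1=212+4=216
after ADD R4, 3: R4=10+3=13
CMP R4, 13  (cmp 13,13)
JLT L2: not taken
STORE R0, [204] → M[204]=18
halt.
Total executed instructions: 30.

30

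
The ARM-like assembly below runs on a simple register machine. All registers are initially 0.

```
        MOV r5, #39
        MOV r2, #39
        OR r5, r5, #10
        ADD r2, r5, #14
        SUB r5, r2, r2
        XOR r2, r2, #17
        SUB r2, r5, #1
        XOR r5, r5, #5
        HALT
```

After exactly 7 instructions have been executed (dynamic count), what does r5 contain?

r5=39
r2=39
r5=39|10=47
r2=47+14=61
r5=61-61=0
r2=61^17=44
r2=0-1=-1
After step 7: r5 = 0.

0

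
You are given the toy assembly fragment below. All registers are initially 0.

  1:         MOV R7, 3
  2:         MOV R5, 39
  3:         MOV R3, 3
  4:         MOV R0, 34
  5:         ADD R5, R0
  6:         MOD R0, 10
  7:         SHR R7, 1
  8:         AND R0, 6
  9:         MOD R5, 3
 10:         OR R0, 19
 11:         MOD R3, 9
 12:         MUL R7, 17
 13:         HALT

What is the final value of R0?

MOV R7, 3 → R7=3
MOV R5, 39 → R5=39
MOV R3, 3 → R3=3
MOV R0, 34 → R0=34
ADD R5, R0 → R5=39+34=73
MOD R0, 10 → R0=34%10=4
SHR R7, 1 → R7=3>>1=1
AND R0, 6 → R0=4&6=4
MOD R5, 3 → R5=73%3=1
OR R0, 19 → R0=4|19=23
MOD R3, 9 → R3=3%9=3
MUL R7, 17 → R7=1*17=17
halt.

23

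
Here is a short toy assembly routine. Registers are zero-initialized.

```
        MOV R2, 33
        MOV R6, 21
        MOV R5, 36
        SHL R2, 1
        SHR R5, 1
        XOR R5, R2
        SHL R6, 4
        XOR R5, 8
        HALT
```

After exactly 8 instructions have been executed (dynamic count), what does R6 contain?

336

R2=33
R6=21
R5=36
R2=33<<1=66
R5=36>>1=18
R5=18^66=80
R6=21<<4=336
R5=80^8=88
After step 8: R6 = 336.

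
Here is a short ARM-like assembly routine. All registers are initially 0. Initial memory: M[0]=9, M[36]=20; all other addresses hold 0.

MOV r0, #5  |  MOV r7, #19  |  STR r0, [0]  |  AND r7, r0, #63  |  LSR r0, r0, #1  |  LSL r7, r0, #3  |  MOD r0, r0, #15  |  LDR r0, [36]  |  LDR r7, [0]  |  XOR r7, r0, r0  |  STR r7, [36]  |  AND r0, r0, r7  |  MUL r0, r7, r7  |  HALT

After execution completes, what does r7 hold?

0

MOV r0, #5 → r0=5
MOV r7, #19 → r7=19
STR r0, [0] → M[0]=5
AND r7, r0, #63 → r7=5&63=5
LSR r0, r0, #1 → r0=5>>1=2
LSL r7, r0, #3 → r7=2<<3=16
MOD r0, r0, #15 → r0=2%15=2
LDR r0, [36] → r0=M[36]=20
LDR r7, [0] → r7=M[0]=5
XOR r7, r0, r0 → r7=20^20=0
STR r7, [36] → M[36]=0
AND r0, r0, r7 → r0=20&0=0
MUL r0, r7, r7 → r0=0*0=0
halt.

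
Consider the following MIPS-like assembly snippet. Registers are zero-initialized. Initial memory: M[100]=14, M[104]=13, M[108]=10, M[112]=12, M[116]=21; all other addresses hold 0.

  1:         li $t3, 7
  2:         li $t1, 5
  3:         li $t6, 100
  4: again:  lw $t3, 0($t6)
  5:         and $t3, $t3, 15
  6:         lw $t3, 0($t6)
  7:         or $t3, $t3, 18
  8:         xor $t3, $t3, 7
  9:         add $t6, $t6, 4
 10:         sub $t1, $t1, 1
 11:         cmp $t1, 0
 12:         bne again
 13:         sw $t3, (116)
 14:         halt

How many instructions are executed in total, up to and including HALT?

50

after li $t3, 7: $t3=7
after li $t1, 5: $t1=5
after li $t6, 100: $t6=100
after lw $t3, 0($t6): $t3=M[100]=14
after and $t3, $t3, 15: $t3=14&15=14
after lw $t3, 0($t6): $t3=M[100]=14
after or $t3, $t3, 18: $t3=14|18=30
after xor $t3, $t3, 7: $t3=30^7=25
after add $t6, $t6, 4: $t6=100+4=104
after sub $t1, $t1, 1: $t1=5-1=4
cmp $t1, 0  (cmp 4,0)
bne again: taken
after lw $t3, 0($t6): $t3=M[104]=13
after and $t3, $t3, 15: $t3=13&15=13
after lw $t3, 0($t6): $t3=M[104]=13
after or $t3, $t3, 18: $t3=13|18=31
after xor $t3, $t3, 7: $t3=31^7=24
after add $t6, $t6, 4: $t6=104+4=108
after sub $t1, $t1, 1: $t1=4-1=3
cmp $t1, 0  (cmp 3,0)
bne again: taken
after lw $t3, 0($t6): $t3=M[108]=10
after and $t3, $t3, 15: $t3=10&15=10
after lw $t3, 0($t6): $t3=M[108]=10
after or $t3, $t3, 18: $t3=10|18=26
after xor $t3, $t3, 7: $t3=26^7=29
after add $t6, $t6, 4: $t6=108+4=112
after sub $t1, $t1, 1: $t1=3-1=2
cmp $t1, 0  (cmp 2,0)
bne again: taken
after lw $t3, 0($t6): $t3=M[112]=12
after and $t3, $t3, 15: $t3=12&15=12
after lw $t3, 0($t6): $t3=M[112]=12
after or $t3, $t3, 18: $t3=12|18=30
after xor $t3, $t3, 7: $t3=30^7=25
after add $t6, $t6, 4: $t6=112+4=116
after sub $t1, $t1, 1: $t1=2-1=1
cmp $t1, 0  (cmp 1,0)
bne again: taken
after lw $t3, 0($t6): $t3=M[116]=21
after and $t3, $t3, 15: $t3=21&15=5
after lw $t3, 0($t6): $t3=M[116]=21
after or $t3, $t3, 18: $t3=21|18=23
after xor $t3, $t3, 7: $t3=23^7=16
after add $t6, $t6, 4: $t6=116+4=120
after sub $t1, $t1, 1: $t1=1-1=0
cmp $t1, 0  (cmp 0,0)
bne again: not taken
sw $t3, (116) → M[116]=16
halt.
Total executed instructions: 50.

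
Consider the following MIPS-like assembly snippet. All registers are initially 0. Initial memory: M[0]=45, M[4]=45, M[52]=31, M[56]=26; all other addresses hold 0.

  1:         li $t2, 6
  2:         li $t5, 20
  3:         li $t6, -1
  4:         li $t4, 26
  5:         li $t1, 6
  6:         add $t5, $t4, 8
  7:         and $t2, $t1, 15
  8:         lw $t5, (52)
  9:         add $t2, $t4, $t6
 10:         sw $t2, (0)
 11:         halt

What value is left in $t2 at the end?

25

li $t2, 6 → $t2=6
li $t5, 20 → $t5=20
li $t6, -1 → $t6=-1
li $t4, 26 → $t4=26
li $t1, 6 → $t1=6
add $t5, $t4, 8 → $t5=26+8=34
and $t2, $t1, 15 → $t2=6&15=6
lw $t5, (52) → $t5=M[52]=31
add $t2, $t4, $t6 → $t2=26+(-1)=25
sw $t2, (0) → M[0]=25
halt.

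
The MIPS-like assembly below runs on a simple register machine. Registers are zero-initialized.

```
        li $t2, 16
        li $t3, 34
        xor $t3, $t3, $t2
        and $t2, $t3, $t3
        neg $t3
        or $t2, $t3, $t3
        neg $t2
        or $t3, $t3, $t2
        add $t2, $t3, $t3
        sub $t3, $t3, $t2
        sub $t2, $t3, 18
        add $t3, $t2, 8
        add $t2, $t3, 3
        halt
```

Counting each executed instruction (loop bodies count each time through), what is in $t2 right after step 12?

-16

$t2=16
$t3=34
$t3=34^16=50
$t2=50&50=50
$t3=-(50)=-50
$t2=(-50)|(-50)=-50
$t2=-(-50)=50
$t3=(-50)|50=-2
$t2=(-2)+(-2)=-4
$t3=(-2)-(-4)=2
$t2=2-18=-16
$t3=(-16)+8=-8
After step 12: $t2 = -16.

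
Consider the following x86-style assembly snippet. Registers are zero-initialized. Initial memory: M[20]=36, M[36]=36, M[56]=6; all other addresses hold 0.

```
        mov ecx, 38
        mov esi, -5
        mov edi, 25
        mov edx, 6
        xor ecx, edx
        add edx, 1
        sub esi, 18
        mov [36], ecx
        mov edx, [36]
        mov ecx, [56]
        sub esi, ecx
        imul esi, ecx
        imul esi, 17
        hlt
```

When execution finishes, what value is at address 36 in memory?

32

mov ecx, 38 → ecx=38
mov esi, -5 → esi=-5
mov edi, 25 → edi=25
mov edx, 6 → edx=6
xor ecx, edx → ecx=38^6=32
add edx, 1 → edx=6+1=7
sub esi, 18 → esi=(-5)-18=-23
mov [36], ecx → M[36]=32
mov edx, [36] → edx=M[36]=32
mov ecx, [56] → ecx=M[56]=6
sub esi, ecx → esi=(-23)-6=-29
imul esi, ecx → esi=(-29)*6=-174
imul esi, 17 → esi=(-174)*17=-2958
halt.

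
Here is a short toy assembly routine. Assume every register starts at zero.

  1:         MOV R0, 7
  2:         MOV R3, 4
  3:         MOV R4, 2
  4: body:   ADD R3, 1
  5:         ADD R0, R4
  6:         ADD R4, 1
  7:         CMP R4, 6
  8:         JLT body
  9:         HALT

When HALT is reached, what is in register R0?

21

after MOV R0, 7: R0=7
after MOV R3, 4: R3=4
after MOV R4, 2: R4=2
after ADD R3, 1: R3=4+1=5
after ADD R0, R4: R0=7+2=9
after ADD R4, 1: R4=2+1=3
CMP R4, 6  (cmp 3,6)
JLT body: taken
after ADD R3, 1: R3=5+1=6
after ADD R0, R4: R0=9+3=12
after ADD R4, 1: R4=3+1=4
CMP R4, 6  (cmp 4,6)
JLT body: taken
after ADD R3, 1: R3=6+1=7
after ADD R0, R4: R0=12+4=16
after ADD R4, 1: R4=4+1=5
CMP R4, 6  (cmp 5,6)
JLT body: taken
after ADD R3, 1: R3=7+1=8
after ADD R0, R4: R0=16+5=21
after ADD R4, 1: R4=5+1=6
CMP R4, 6  (cmp 6,6)
JLT body: not taken
halt.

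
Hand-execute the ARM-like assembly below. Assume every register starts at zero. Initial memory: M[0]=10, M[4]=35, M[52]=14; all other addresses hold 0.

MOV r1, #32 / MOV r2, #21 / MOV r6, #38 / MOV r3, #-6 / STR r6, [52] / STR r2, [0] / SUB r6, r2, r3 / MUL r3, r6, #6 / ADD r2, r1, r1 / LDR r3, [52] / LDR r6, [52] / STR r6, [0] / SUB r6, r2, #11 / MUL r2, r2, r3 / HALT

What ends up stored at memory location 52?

38

after MOV r1, #32: r1=32
after MOV r2, #21: r2=21
after MOV r6, #38: r6=38
after MOV r3, #-6: r3=-6
STR r6, [52] → M[52]=38
STR r2, [0] → M[0]=21
after SUB r6, r2, r3: r6=21-(-6)=27
after MUL r3, r6, #6: r3=27*6=162
after ADD r2, r1, r1: r2=32+32=64
after LDR r3, [52]: r3=M[52]=38
after LDR r6, [52]: r6=M[52]=38
STR r6, [0] → M[0]=38
after SUB r6, r2, #11: r6=64-11=53
after MUL r2, r2, r3: r2=64*38=2432
halt.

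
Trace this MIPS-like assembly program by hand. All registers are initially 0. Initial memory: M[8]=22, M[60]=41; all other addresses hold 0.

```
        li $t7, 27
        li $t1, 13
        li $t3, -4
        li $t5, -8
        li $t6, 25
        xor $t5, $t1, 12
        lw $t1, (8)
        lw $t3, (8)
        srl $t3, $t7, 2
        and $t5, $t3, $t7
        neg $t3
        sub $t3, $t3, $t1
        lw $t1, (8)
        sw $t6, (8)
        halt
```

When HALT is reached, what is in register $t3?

after li $t7, 27: $t7=27
after li $t1, 13: $t1=13
after li $t3, -4: $t3=-4
after li $t5, -8: $t5=-8
after li $t6, 25: $t6=25
after xor $t5, $t1, 12: $t5=13^12=1
after lw $t1, (8): $t1=M[8]=22
after lw $t3, (8): $t3=M[8]=22
after srl $t3, $t7, 2: $t3=27>>2=6
after and $t5, $t3, $t7: $t5=6&27=2
after neg $t3: $t3=-(6)=-6
after sub $t3, $t3, $t1: $t3=(-6)-22=-28
after lw $t1, (8): $t1=M[8]=22
sw $t6, (8) → M[8]=25
halt.

-28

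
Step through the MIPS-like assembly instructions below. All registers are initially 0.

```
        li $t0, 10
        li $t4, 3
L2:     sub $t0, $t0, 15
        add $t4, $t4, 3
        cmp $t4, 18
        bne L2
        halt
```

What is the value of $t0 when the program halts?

$t0=10
$t4=3
$t0=10-15=-5
$t4=3+3=6
cmp $t4, 18  (cmp 6,18)
bne L2: taken
$t0=(-5)-15=-20
$t4=6+3=9
cmp $t4, 18  (cmp 9,18)
bne L2: taken
$t0=(-20)-15=-35
$t4=9+3=12
cmp $t4, 18  (cmp 12,18)
bne L2: taken
$t0=(-35)-15=-50
$t4=12+3=15
cmp $t4, 18  (cmp 15,18)
bne L2: taken
$t0=(-50)-15=-65
$t4=15+3=18
cmp $t4, 18  (cmp 18,18)
bne L2: not taken
halt.

-65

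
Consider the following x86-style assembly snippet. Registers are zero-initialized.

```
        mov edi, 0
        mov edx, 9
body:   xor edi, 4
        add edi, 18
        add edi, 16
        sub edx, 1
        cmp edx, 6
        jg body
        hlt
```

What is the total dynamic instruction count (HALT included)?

21

mov edi, 0 → edi=0
mov edx, 9 → edx=9
xor edi, 4 → edi=0^4=4
add edi, 18 → edi=4+18=22
add edi, 16 → edi=22+16=38
sub edx, 1 → edx=9-1=8
cmp edx, 6  (cmp 8,6)
jg body: taken
xor edi, 4 → edi=38^4=34
add edi, 18 → edi=34+18=52
add edi, 16 → edi=52+16=68
sub edx, 1 → edx=8-1=7
cmp edx, 6  (cmp 7,6)
jg body: taken
xor edi, 4 → edi=68^4=64
add edi, 18 → edi=64+18=82
add edi, 16 → edi=82+16=98
sub edx, 1 → edx=7-1=6
cmp edx, 6  (cmp 6,6)
jg body: not taken
halt.
Total executed instructions: 21.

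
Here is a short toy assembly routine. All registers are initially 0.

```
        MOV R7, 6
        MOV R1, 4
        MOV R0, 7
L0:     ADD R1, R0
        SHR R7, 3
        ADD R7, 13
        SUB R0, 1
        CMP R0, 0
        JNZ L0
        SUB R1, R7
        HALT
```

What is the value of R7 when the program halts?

MOV R7, 6 → R7=6
MOV R1, 4 → R1=4
MOV R0, 7 → R0=7
ADD R1, R0 → R1=4+7=11
SHR R7, 3 → R7=6>>3=0
ADD R7, 13 → R7=0+13=13
SUB R0, 1 → R0=7-1=6
CMP R0, 0  (cmp 6,0)
JNZ L0: taken
ADD R1, R0 → R1=11+6=17
SHR R7, 3 → R7=13>>3=1
ADD R7, 13 → R7=1+13=14
SUB R0, 1 → R0=6-1=5
CMP R0, 0  (cmp 5,0)
JNZ L0: taken
ADD R1, R0 → R1=17+5=22
SHR R7, 3 → R7=14>>3=1
ADD R7, 13 → R7=1+13=14
SUB R0, 1 → R0=5-1=4
CMP R0, 0  (cmp 4,0)
JNZ L0: taken
ADD R1, R0 → R1=22+4=26
SHR R7, 3 → R7=14>>3=1
ADD R7, 13 → R7=1+13=14
SUB R0, 1 → R0=4-1=3
CMP R0, 0  (cmp 3,0)
JNZ L0: taken
ADD R1, R0 → R1=26+3=29
SHR R7, 3 → R7=14>>3=1
ADD R7, 13 → R7=1+13=14
SUB R0, 1 → R0=3-1=2
CMP R0, 0  (cmp 2,0)
JNZ L0: taken
ADD R1, R0 → R1=29+2=31
SHR R7, 3 → R7=14>>3=1
ADD R7, 13 → R7=1+13=14
SUB R0, 1 → R0=2-1=1
CMP R0, 0  (cmp 1,0)
JNZ L0: taken
ADD R1, R0 → R1=31+1=32
SHR R7, 3 → R7=14>>3=1
ADD R7, 13 → R7=1+13=14
SUB R0, 1 → R0=1-1=0
CMP R0, 0  (cmp 0,0)
JNZ L0: not taken
SUB R1, R7 → R1=32-14=18
halt.

14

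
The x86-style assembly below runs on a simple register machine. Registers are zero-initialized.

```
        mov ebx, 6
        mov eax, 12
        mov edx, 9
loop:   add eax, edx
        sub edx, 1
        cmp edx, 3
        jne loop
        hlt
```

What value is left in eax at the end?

51

ebx=6
eax=12
edx=9
eax=12+9=21
edx=9-1=8
cmp edx, 3  (cmp 8,3)
jne loop: taken
eax=21+8=29
edx=8-1=7
cmp edx, 3  (cmp 7,3)
jne loop: taken
eax=29+7=36
edx=7-1=6
cmp edx, 3  (cmp 6,3)
jne loop: taken
eax=36+6=42
edx=6-1=5
cmp edx, 3  (cmp 5,3)
jne loop: taken
eax=42+5=47
edx=5-1=4
cmp edx, 3  (cmp 4,3)
jne loop: taken
eax=47+4=51
edx=4-1=3
cmp edx, 3  (cmp 3,3)
jne loop: not taken
halt.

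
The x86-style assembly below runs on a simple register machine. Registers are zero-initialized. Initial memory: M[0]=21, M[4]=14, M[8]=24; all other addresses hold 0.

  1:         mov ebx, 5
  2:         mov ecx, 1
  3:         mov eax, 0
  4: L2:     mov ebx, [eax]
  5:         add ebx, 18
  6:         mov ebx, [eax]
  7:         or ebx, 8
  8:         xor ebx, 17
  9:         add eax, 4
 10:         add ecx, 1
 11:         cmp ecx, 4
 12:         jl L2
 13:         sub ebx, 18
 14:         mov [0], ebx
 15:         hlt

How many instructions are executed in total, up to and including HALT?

33

ebx=5
ecx=1
eax=0
ebx=M[0]=21
ebx=21+18=39
ebx=M[0]=21
ebx=21|8=29
ebx=29^17=12
eax=0+4=4
ecx=1+1=2
cmp ecx, 4  (cmp 2,4)
jl L2: taken
ebx=M[4]=14
ebx=14+18=32
ebx=M[4]=14
ebx=14|8=14
ebx=14^17=31
eax=4+4=8
ecx=2+1=3
cmp ecx, 4  (cmp 3,4)
jl L2: taken
ebx=M[8]=24
ebx=24+18=42
ebx=M[8]=24
ebx=24|8=24
ebx=24^17=9
eax=8+4=12
ecx=3+1=4
cmp ecx, 4  (cmp 4,4)
jl L2: not taken
ebx=9-18=-9
mov [0], ebx → M[0]=-9
halt.
Total executed instructions: 33.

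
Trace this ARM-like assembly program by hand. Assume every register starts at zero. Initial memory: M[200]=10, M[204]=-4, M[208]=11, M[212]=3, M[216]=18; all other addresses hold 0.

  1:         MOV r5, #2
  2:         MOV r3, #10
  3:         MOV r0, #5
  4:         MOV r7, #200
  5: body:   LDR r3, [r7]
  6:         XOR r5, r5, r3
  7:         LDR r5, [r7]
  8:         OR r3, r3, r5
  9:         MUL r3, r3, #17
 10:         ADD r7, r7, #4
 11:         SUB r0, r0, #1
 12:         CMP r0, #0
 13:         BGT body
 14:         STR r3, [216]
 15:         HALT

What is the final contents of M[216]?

r5=2
r3=10
r0=5
r7=200
r3=M[200]=10
r5=2^10=8
r5=M[200]=10
r3=10|10=10
r3=10*17=170
r7=200+4=204
r0=5-1=4
CMP r0, #0  (cmp 4,0)
BGT body: taken
r3=M[204]=-4
r5=10^(-4)=-10
r5=M[204]=-4
r3=(-4)|(-4)=-4
r3=(-4)*17=-68
r7=204+4=208
r0=4-1=3
CMP r0, #0  (cmp 3,0)
BGT body: taken
r3=M[208]=11
r5=(-4)^11=-9
r5=M[208]=11
r3=11|11=11
r3=11*17=187
r7=208+4=212
r0=3-1=2
CMP r0, #0  (cmp 2,0)
BGT body: taken
r3=M[212]=3
r5=11^3=8
r5=M[212]=3
r3=3|3=3
r3=3*17=51
r7=212+4=216
r0=2-1=1
CMP r0, #0  (cmp 1,0)
BGT body: taken
r3=M[216]=18
r5=3^18=17
r5=M[216]=18
r3=18|18=18
r3=18*17=306
r7=216+4=220
r0=1-1=0
CMP r0, #0  (cmp 0,0)
BGT body: not taken
STR r3, [216] → M[216]=306
halt.

306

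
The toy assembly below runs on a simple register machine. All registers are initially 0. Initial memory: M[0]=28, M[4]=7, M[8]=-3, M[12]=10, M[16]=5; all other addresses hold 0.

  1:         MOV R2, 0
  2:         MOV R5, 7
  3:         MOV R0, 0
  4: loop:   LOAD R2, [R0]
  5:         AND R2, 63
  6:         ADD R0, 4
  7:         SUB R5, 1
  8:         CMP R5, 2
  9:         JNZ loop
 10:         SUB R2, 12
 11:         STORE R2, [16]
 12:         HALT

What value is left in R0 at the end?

20

after MOV R2, 0: R2=0
after MOV R5, 7: R5=7
after MOV R0, 0: R0=0
after LOAD R2, [R0]: R2=M[0]=28
after AND R2, 63: R2=28&63=28
after ADD R0, 4: R0=0+4=4
after SUB R5, 1: R5=7-1=6
CMP R5, 2  (cmp 6,2)
JNZ loop: taken
after LOAD R2, [R0]: R2=M[4]=7
after AND R2, 63: R2=7&63=7
after ADD R0, 4: R0=4+4=8
after SUB R5, 1: R5=6-1=5
CMP R5, 2  (cmp 5,2)
JNZ loop: taken
after LOAD R2, [R0]: R2=M[8]=-3
after AND R2, 63: R2=(-3)&63=61
after ADD R0, 4: R0=8+4=12
after SUB R5, 1: R5=5-1=4
CMP R5, 2  (cmp 4,2)
JNZ loop: taken
after LOAD R2, [R0]: R2=M[12]=10
after AND R2, 63: R2=10&63=10
after ADD R0, 4: R0=12+4=16
after SUB R5, 1: R5=4-1=3
CMP R5, 2  (cmp 3,2)
JNZ loop: taken
after LOAD R2, [R0]: R2=M[16]=5
after AND R2, 63: R2=5&63=5
after ADD R0, 4: R0=16+4=20
after SUB R5, 1: R5=3-1=2
CMP R5, 2  (cmp 2,2)
JNZ loop: not taken
after SUB R2, 12: R2=5-12=-7
STORE R2, [16] → M[16]=-7
halt.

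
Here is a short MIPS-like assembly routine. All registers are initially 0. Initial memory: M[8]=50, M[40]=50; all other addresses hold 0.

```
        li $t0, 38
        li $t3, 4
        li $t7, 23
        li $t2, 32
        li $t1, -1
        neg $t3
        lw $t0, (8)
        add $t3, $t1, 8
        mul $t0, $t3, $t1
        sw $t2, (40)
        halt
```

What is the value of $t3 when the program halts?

7

$t0=38
$t3=4
$t7=23
$t2=32
$t1=-1
$t3=-(4)=-4
$t0=M[8]=50
$t3=(-1)+8=7
$t0=7*(-1)=-7
sw $t2, (40) → M[40]=32
halt.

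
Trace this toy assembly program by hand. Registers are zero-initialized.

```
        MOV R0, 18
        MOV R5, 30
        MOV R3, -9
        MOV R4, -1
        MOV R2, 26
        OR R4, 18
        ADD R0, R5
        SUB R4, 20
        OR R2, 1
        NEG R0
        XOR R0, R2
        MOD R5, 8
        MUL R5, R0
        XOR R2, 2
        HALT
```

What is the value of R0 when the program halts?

-53

after MOV R0, 18: R0=18
after MOV R5, 30: R5=30
after MOV R3, -9: R3=-9
after MOV R4, -1: R4=-1
after MOV R2, 26: R2=26
after OR R4, 18: R4=(-1)|18=-1
after ADD R0, R5: R0=18+30=48
after SUB R4, 20: R4=(-1)-20=-21
after OR R2, 1: R2=26|1=27
after NEG R0: R0=-(48)=-48
after XOR R0, R2: R0=(-48)^27=-53
after MOD R5, 8: R5=30%8=6
after MUL R5, R0: R5=6*(-53)=-318
after XOR R2, 2: R2=27^2=25
halt.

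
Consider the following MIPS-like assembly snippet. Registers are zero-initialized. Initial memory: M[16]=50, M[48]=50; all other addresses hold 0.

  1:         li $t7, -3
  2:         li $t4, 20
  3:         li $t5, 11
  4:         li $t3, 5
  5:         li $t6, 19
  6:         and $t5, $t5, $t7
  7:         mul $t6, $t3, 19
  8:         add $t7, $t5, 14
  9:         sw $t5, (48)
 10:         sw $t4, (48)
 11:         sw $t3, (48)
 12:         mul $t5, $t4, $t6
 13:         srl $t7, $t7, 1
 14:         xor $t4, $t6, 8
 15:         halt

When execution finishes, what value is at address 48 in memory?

li $t7, -3 → $t7=-3
li $t4, 20 → $t4=20
li $t5, 11 → $t5=11
li $t3, 5 → $t3=5
li $t6, 19 → $t6=19
and $t5, $t5, $t7 → $t5=11&(-3)=9
mul $t6, $t3, 19 → $t6=5*19=95
add $t7, $t5, 14 → $t7=9+14=23
sw $t5, (48) → M[48]=9
sw $t4, (48) → M[48]=20
sw $t3, (48) → M[48]=5
mul $t5, $t4, $t6 → $t5=20*95=1900
srl $t7, $t7, 1 → $t7=23>>1=11
xor $t4, $t6, 8 → $t4=95^8=87
halt.

5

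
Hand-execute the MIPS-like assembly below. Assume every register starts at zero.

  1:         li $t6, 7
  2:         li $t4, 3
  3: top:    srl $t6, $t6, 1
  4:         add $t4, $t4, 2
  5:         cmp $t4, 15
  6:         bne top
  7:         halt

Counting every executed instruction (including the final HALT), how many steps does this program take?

27

after li $t6, 7: $t6=7
after li $t4, 3: $t4=3
after srl $t6, $t6, 1: $t6=7>>1=3
after add $t4, $t4, 2: $t4=3+2=5
cmp $t4, 15  (cmp 5,15)
bne top: taken
after srl $t6, $t6, 1: $t6=3>>1=1
after add $t4, $t4, 2: $t4=5+2=7
cmp $t4, 15  (cmp 7,15)
bne top: taken
after srl $t6, $t6, 1: $t6=1>>1=0
after add $t4, $t4, 2: $t4=7+2=9
cmp $t4, 15  (cmp 9,15)
bne top: taken
after srl $t6, $t6, 1: $t6=0>>1=0
after add $t4, $t4, 2: $t4=9+2=11
cmp $t4, 15  (cmp 11,15)
bne top: taken
after srl $t6, $t6, 1: $t6=0>>1=0
after add $t4, $t4, 2: $t4=11+2=13
cmp $t4, 15  (cmp 13,15)
bne top: taken
after srl $t6, $t6, 1: $t6=0>>1=0
after add $t4, $t4, 2: $t4=13+2=15
cmp $t4, 15  (cmp 15,15)
bne top: not taken
halt.
Total executed instructions: 27.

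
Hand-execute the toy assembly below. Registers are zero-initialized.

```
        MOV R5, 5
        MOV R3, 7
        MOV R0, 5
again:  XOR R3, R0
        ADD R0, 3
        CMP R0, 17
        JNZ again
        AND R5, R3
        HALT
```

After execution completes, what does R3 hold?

MOV R5, 5 → R5=5
MOV R3, 7 → R3=7
MOV R0, 5 → R0=5
XOR R3, R0 → R3=7^5=2
ADD R0, 3 → R0=5+3=8
CMP R0, 17  (cmp 8,17)
JNZ again: taken
XOR R3, R0 → R3=2^8=10
ADD R0, 3 → R0=8+3=11
CMP R0, 17  (cmp 11,17)
JNZ again: taken
XOR R3, R0 → R3=10^11=1
ADD R0, 3 → R0=11+3=14
CMP R0, 17  (cmp 14,17)
JNZ again: taken
XOR R3, R0 → R3=1^14=15
ADD R0, 3 → R0=14+3=17
CMP R0, 17  (cmp 17,17)
JNZ again: not taken
AND R5, R3 → R5=5&15=5
halt.

15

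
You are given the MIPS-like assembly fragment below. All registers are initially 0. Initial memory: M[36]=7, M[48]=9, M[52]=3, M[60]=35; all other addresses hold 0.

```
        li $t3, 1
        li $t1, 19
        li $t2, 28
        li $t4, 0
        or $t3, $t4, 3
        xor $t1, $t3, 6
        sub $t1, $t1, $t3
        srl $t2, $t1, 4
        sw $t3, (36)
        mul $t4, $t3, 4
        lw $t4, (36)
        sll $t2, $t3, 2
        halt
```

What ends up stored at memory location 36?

li $t3, 1 → $t3=1
li $t1, 19 → $t1=19
li $t2, 28 → $t2=28
li $t4, 0 → $t4=0
or $t3, $t4, 3 → $t3=0|3=3
xor $t1, $t3, 6 → $t1=3^6=5
sub $t1, $t1, $t3 → $t1=5-3=2
srl $t2, $t1, 4 → $t2=2>>4=0
sw $t3, (36) → M[36]=3
mul $t4, $t3, 4 → $t4=3*4=12
lw $t4, (36) → $t4=M[36]=3
sll $t2, $t3, 2 → $t2=3<<2=12
halt.

3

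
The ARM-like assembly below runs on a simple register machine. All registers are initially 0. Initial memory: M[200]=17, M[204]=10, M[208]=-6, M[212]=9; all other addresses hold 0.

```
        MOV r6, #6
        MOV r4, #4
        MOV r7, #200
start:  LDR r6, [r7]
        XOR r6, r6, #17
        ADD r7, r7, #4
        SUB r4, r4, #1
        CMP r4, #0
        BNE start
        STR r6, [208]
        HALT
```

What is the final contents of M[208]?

24

after MOV r6, #6: r6=6
after MOV r4, #4: r4=4
after MOV r7, #200: r7=200
after LDR r6, [r7]: r6=M[200]=17
after XOR r6, r6, #17: r6=17^17=0
after ADD r7, r7, #4: r7=200+4=204
after SUB r4, r4, #1: r4=4-1=3
CMP r4, #0  (cmp 3,0)
BNE start: taken
after LDR r6, [r7]: r6=M[204]=10
after XOR r6, r6, #17: r6=10^17=27
after ADD r7, r7, #4: r7=204+4=208
after SUB r4, r4, #1: r4=3-1=2
CMP r4, #0  (cmp 2,0)
BNE start: taken
after LDR r6, [r7]: r6=M[208]=-6
after XOR r6, r6, #17: r6=(-6)^17=-21
after ADD r7, r7, #4: r7=208+4=212
after SUB r4, r4, #1: r4=2-1=1
CMP r4, #0  (cmp 1,0)
BNE start: taken
after LDR r6, [r7]: r6=M[212]=9
after XOR r6, r6, #17: r6=9^17=24
after ADD r7, r7, #4: r7=212+4=216
after SUB r4, r4, #1: r4=1-1=0
CMP r4, #0  (cmp 0,0)
BNE start: not taken
STR r6, [208] → M[208]=24
halt.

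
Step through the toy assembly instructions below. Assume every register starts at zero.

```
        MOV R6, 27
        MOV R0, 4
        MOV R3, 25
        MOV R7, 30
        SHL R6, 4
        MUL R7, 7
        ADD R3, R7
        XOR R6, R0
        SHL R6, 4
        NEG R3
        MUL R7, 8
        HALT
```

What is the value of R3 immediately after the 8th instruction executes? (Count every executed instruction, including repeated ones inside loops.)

R6=27
R0=4
R3=25
R7=30
R6=27<<4=432
R7=30*7=210
R3=25+210=235
R6=432^4=436
After step 8: R3 = 235.

235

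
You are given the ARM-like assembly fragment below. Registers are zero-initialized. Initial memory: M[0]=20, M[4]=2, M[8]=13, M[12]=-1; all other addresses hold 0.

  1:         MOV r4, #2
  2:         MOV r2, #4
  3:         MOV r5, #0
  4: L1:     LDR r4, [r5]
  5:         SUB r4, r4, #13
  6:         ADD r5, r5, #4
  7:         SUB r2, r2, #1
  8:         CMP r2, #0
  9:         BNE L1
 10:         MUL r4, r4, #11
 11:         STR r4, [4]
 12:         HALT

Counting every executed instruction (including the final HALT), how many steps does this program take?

30

r4=2
r2=4
r5=0
r4=M[0]=20
r4=20-13=7
r5=0+4=4
r2=4-1=3
CMP r2, #0  (cmp 3,0)
BNE L1: taken
r4=M[4]=2
r4=2-13=-11
r5=4+4=8
r2=3-1=2
CMP r2, #0  (cmp 2,0)
BNE L1: taken
r4=M[8]=13
r4=13-13=0
r5=8+4=12
r2=2-1=1
CMP r2, #0  (cmp 1,0)
BNE L1: taken
r4=M[12]=-1
r4=(-1)-13=-14
r5=12+4=16
r2=1-1=0
CMP r2, #0  (cmp 0,0)
BNE L1: not taken
r4=(-14)*11=-154
STR r4, [4] → M[4]=-154
halt.
Total executed instructions: 30.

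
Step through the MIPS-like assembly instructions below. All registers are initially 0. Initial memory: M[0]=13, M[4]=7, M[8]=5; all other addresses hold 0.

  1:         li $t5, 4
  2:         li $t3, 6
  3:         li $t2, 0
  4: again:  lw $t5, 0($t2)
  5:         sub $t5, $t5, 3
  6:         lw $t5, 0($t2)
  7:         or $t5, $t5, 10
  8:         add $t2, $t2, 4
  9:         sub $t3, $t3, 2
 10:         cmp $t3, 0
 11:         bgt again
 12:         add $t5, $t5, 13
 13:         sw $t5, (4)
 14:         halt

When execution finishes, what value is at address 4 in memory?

28

$t5=4
$t3=6
$t2=0
$t5=M[0]=13
$t5=13-3=10
$t5=M[0]=13
$t5=13|10=15
$t2=0+4=4
$t3=6-2=4
cmp $t3, 0  (cmp 4,0)
bgt again: taken
$t5=M[4]=7
$t5=7-3=4
$t5=M[4]=7
$t5=7|10=15
$t2=4+4=8
$t3=4-2=2
cmp $t3, 0  (cmp 2,0)
bgt again: taken
$t5=M[8]=5
$t5=5-3=2
$t5=M[8]=5
$t5=5|10=15
$t2=8+4=12
$t3=2-2=0
cmp $t3, 0  (cmp 0,0)
bgt again: not taken
$t5=15+13=28
sw $t5, (4) → M[4]=28
halt.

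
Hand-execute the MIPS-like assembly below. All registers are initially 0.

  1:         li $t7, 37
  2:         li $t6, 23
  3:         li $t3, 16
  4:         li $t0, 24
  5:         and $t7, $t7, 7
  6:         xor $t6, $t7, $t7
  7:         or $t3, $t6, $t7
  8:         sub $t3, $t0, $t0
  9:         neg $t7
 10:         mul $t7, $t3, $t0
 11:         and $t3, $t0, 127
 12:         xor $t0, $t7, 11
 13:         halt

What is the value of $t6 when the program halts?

0

after li $t7, 37: $t7=37
after li $t6, 23: $t6=23
after li $t3, 16: $t3=16
after li $t0, 24: $t0=24
after and $t7, $t7, 7: $t7=37&7=5
after xor $t6, $t7, $t7: $t6=5^5=0
after or $t3, $t6, $t7: $t3=0|5=5
after sub $t3, $t0, $t0: $t3=24-24=0
after neg $t7: $t7=-(5)=-5
after mul $t7, $t3, $t0: $t7=0*24=0
after and $t3, $t0, 127: $t3=24&127=24
after xor $t0, $t7, 11: $t0=0^11=11
halt.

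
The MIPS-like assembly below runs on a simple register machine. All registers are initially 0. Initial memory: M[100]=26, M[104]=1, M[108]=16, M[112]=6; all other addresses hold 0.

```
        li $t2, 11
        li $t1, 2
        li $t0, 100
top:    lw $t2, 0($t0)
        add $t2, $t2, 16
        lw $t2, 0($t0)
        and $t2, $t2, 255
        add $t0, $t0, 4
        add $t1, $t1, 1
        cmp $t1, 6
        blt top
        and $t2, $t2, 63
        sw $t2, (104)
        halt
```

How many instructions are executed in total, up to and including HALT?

38

after li $t2, 11: $t2=11
after li $t1, 2: $t1=2
after li $t0, 100: $t0=100
after lw $t2, 0($t0): $t2=M[100]=26
after add $t2, $t2, 16: $t2=26+16=42
after lw $t2, 0($t0): $t2=M[100]=26
after and $t2, $t2, 255: $t2=26&255=26
after add $t0, $t0, 4: $t0=100+4=104
after add $t1, $t1, 1: $t1=2+1=3
cmp $t1, 6  (cmp 3,6)
blt top: taken
after lw $t2, 0($t0): $t2=M[104]=1
after add $t2, $t2, 16: $t2=1+16=17
after lw $t2, 0($t0): $t2=M[104]=1
after and $t2, $t2, 255: $t2=1&255=1
after add $t0, $t0, 4: $t0=104+4=108
after add $t1, $t1, 1: $t1=3+1=4
cmp $t1, 6  (cmp 4,6)
blt top: taken
after lw $t2, 0($t0): $t2=M[108]=16
after add $t2, $t2, 16: $t2=16+16=32
after lw $t2, 0($t0): $t2=M[108]=16
after and $t2, $t2, 255: $t2=16&255=16
after add $t0, $t0, 4: $t0=108+4=112
after add $t1, $t1, 1: $t1=4+1=5
cmp $t1, 6  (cmp 5,6)
blt top: taken
after lw $t2, 0($t0): $t2=M[112]=6
after add $t2, $t2, 16: $t2=6+16=22
after lw $t2, 0($t0): $t2=M[112]=6
after and $t2, $t2, 255: $t2=6&255=6
after add $t0, $t0, 4: $t0=112+4=116
after add $t1, $t1, 1: $t1=5+1=6
cmp $t1, 6  (cmp 6,6)
blt top: not taken
after and $t2, $t2, 63: $t2=6&63=6
sw $t2, (104) → M[104]=6
halt.
Total executed instructions: 38.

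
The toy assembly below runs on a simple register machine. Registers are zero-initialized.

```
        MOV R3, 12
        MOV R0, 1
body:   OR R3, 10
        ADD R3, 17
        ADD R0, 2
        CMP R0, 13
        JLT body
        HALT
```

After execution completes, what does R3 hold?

MOV R3, 12 → R3=12
MOV R0, 1 → R0=1
OR R3, 10 → R3=12|10=14
ADD R3, 17 → R3=14+17=31
ADD R0, 2 → R0=1+2=3
CMP R0, 13  (cmp 3,13)
JLT body: taken
OR R3, 10 → R3=31|10=31
ADD R3, 17 → R3=31+17=48
ADD R0, 2 → R0=3+2=5
CMP R0, 13  (cmp 5,13)
JLT body: taken
OR R3, 10 → R3=48|10=58
ADD R3, 17 → R3=58+17=75
ADD R0, 2 → R0=5+2=7
CMP R0, 13  (cmp 7,13)
JLT body: taken
OR R3, 10 → R3=75|10=75
ADD R3, 17 → R3=75+17=92
ADD R0, 2 → R0=7+2=9
CMP R0, 13  (cmp 9,13)
JLT body: taken
OR R3, 10 → R3=92|10=94
ADD R3, 17 → R3=94+17=111
ADD R0, 2 → R0=9+2=11
CMP R0, 13  (cmp 11,13)
JLT body: taken
OR R3, 10 → R3=111|10=111
ADD R3, 17 → R3=111+17=128
ADD R0, 2 → R0=11+2=13
CMP R0, 13  (cmp 13,13)
JLT body: not taken
halt.

128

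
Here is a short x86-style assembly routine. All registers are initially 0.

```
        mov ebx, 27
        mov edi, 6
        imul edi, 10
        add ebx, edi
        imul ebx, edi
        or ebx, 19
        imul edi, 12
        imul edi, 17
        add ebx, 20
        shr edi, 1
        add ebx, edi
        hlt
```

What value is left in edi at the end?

6120

mov ebx, 27 → ebx=27
mov edi, 6 → edi=6
imul edi, 10 → edi=6*10=60
add ebx, edi → ebx=27+60=87
imul ebx, edi → ebx=87*60=5220
or ebx, 19 → ebx=5220|19=5239
imul edi, 12 → edi=60*12=720
imul edi, 17 → edi=720*17=12240
add ebx, 20 → ebx=5239+20=5259
shr edi, 1 → edi=12240>>1=6120
add ebx, edi → ebx=5259+6120=11379
halt.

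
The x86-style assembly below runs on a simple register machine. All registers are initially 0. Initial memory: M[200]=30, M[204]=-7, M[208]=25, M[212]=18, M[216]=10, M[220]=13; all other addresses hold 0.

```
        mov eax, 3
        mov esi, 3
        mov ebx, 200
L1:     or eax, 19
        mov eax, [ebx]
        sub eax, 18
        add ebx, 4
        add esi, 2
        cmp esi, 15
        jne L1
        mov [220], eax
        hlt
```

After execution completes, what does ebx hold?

after mov eax, 3: eax=3
after mov esi, 3: esi=3
after mov ebx, 200: ebx=200
after or eax, 19: eax=3|19=19
after mov eax, [ebx]: eax=M[200]=30
after sub eax, 18: eax=30-18=12
after add ebx, 4: ebx=200+4=204
after add esi, 2: esi=3+2=5
cmp esi, 15  (cmp 5,15)
jne L1: taken
after or eax, 19: eax=12|19=31
after mov eax, [ebx]: eax=M[204]=-7
after sub eax, 18: eax=(-7)-18=-25
after add ebx, 4: ebx=204+4=208
after add esi, 2: esi=5+2=7
cmp esi, 15  (cmp 7,15)
jne L1: taken
after or eax, 19: eax=(-25)|19=-9
after mov eax, [ebx]: eax=M[208]=25
after sub eax, 18: eax=25-18=7
after add ebx, 4: ebx=208+4=212
after add esi, 2: esi=7+2=9
cmp esi, 15  (cmp 9,15)
jne L1: taken
after or eax, 19: eax=7|19=23
after mov eax, [ebx]: eax=M[212]=18
after sub eax, 18: eax=18-18=0
after add ebx, 4: ebx=212+4=216
after add esi, 2: esi=9+2=11
cmp esi, 15  (cmp 11,15)
jne L1: taken
after or eax, 19: eax=0|19=19
after mov eax, [ebx]: eax=M[216]=10
after sub eax, 18: eax=10-18=-8
after add ebx, 4: ebx=216+4=220
after add esi, 2: esi=11+2=13
cmp esi, 15  (cmp 13,15)
jne L1: taken
after or eax, 19: eax=(-8)|19=-5
after mov eax, [ebx]: eax=M[220]=13
after sub eax, 18: eax=13-18=-5
after add ebx, 4: ebx=220+4=224
after add esi, 2: esi=13+2=15
cmp esi, 15  (cmp 15,15)
jne L1: not taken
mov [220], eax → M[220]=-5
halt.

224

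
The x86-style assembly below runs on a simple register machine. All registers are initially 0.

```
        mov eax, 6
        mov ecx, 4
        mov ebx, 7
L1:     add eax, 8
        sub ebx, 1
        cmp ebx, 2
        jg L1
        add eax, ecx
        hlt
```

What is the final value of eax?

after mov eax, 6: eax=6
after mov ecx, 4: ecx=4
after mov ebx, 7: ebx=7
after add eax, 8: eax=6+8=14
after sub ebx, 1: ebx=7-1=6
cmp ebx, 2  (cmp 6,2)
jg L1: taken
after add eax, 8: eax=14+8=22
after sub ebx, 1: ebx=6-1=5
cmp ebx, 2  (cmp 5,2)
jg L1: taken
after add eax, 8: eax=22+8=30
after sub ebx, 1: ebx=5-1=4
cmp ebx, 2  (cmp 4,2)
jg L1: taken
after add eax, 8: eax=30+8=38
after sub ebx, 1: ebx=4-1=3
cmp ebx, 2  (cmp 3,2)
jg L1: taken
after add eax, 8: eax=38+8=46
after sub ebx, 1: ebx=3-1=2
cmp ebx, 2  (cmp 2,2)
jg L1: not taken
after add eax, ecx: eax=46+4=50
halt.

50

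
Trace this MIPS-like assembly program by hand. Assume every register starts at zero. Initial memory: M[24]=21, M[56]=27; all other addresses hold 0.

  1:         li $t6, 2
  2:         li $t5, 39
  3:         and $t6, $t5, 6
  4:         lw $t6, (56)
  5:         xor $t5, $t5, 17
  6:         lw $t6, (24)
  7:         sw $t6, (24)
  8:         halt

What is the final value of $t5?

after li $t6, 2: $t6=2
after li $t5, 39: $t5=39
after and $t6, $t5, 6: $t6=39&6=6
after lw $t6, (56): $t6=M[56]=27
after xor $t5, $t5, 17: $t5=39^17=54
after lw $t6, (24): $t6=M[24]=21
sw $t6, (24) → M[24]=21
halt.

54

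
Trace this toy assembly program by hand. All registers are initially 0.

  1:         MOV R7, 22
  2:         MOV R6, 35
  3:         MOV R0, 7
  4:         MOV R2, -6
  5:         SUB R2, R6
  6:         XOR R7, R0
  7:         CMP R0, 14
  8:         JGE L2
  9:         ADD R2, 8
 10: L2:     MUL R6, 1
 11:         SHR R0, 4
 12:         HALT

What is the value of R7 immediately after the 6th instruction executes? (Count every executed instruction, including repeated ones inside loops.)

17

after MOV R7, 22: R7=22
after MOV R6, 35: R6=35
after MOV R0, 7: R0=7
after MOV R2, -6: R2=-6
after SUB R2, R6: R2=(-6)-35=-41
after XOR R7, R0: R7=22^7=17
After step 6: R7 = 17.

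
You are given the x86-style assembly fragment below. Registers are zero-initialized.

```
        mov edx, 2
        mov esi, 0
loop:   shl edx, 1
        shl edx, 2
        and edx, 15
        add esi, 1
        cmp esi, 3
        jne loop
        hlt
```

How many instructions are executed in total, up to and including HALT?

edx=2
esi=0
edx=2<<1=4
edx=4<<2=16
edx=16&15=0
esi=0+1=1
cmp esi, 3  (cmp 1,3)
jne loop: taken
edx=0<<1=0
edx=0<<2=0
edx=0&15=0
esi=1+1=2
cmp esi, 3  (cmp 2,3)
jne loop: taken
edx=0<<1=0
edx=0<<2=0
edx=0&15=0
esi=2+1=3
cmp esi, 3  (cmp 3,3)
jne loop: not taken
halt.
Total executed instructions: 21.

21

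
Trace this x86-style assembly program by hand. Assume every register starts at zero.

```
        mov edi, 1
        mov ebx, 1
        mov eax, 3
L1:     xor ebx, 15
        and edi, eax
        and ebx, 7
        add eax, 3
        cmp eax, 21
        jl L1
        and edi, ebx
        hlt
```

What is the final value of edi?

edi=1
ebx=1
eax=3
ebx=1^15=14
edi=1&3=1
ebx=14&7=6
eax=3+3=6
cmp eax, 21  (cmp 6,21)
jl L1: taken
ebx=6^15=9
edi=1&6=0
ebx=9&7=1
eax=6+3=9
cmp eax, 21  (cmp 9,21)
jl L1: taken
ebx=1^15=14
edi=0&9=0
ebx=14&7=6
eax=9+3=12
cmp eax, 21  (cmp 12,21)
jl L1: taken
ebx=6^15=9
edi=0&12=0
ebx=9&7=1
eax=12+3=15
cmp eax, 21  (cmp 15,21)
jl L1: taken
ebx=1^15=14
edi=0&15=0
ebx=14&7=6
eax=15+3=18
cmp eax, 21  (cmp 18,21)
jl L1: taken
ebx=6^15=9
edi=0&18=0
ebx=9&7=1
eax=18+3=21
cmp eax, 21  (cmp 21,21)
jl L1: not taken
edi=0&1=0
halt.

0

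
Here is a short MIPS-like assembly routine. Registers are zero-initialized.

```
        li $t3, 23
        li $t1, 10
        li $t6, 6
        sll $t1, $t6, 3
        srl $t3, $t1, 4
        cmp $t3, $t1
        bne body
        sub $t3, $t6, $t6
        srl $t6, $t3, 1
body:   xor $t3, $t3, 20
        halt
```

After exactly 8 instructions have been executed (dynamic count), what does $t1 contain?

li $t3, 23 → $t3=23
li $t1, 10 → $t1=10
li $t6, 6 → $t6=6
sll $t1, $t6, 3 → $t1=6<<3=48
srl $t3, $t1, 4 → $t3=48>>4=3
cmp $t3, $t1  (cmp 3,48)
bne body: taken
xor $t3, $t3, 20 → $t3=3^20=23
After step 8: $t1 = 48.

48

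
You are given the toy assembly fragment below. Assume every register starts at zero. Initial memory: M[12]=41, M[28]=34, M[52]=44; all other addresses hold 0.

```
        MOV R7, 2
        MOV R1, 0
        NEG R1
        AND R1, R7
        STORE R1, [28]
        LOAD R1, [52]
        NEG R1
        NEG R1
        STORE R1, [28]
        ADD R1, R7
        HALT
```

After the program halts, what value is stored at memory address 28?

44

R7=2
R1=0
R1=-(0)=0
R1=0&2=0
STORE R1, [28] → M[28]=0
R1=M[52]=44
R1=-(44)=-44
R1=-(-44)=44
STORE R1, [28] → M[28]=44
R1=44+2=46
halt.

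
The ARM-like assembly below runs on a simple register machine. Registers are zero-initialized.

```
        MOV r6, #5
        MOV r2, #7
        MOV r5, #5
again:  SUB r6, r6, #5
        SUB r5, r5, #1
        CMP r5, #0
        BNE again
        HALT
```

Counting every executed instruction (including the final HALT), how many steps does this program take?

24

after MOV r6, #5: r6=5
after MOV r2, #7: r2=7
after MOV r5, #5: r5=5
after SUB r6, r6, #5: r6=5-5=0
after SUB r5, r5, #1: r5=5-1=4
CMP r5, #0  (cmp 4,0)
BNE again: taken
after SUB r6, r6, #5: r6=0-5=-5
after SUB r5, r5, #1: r5=4-1=3
CMP r5, #0  (cmp 3,0)
BNE again: taken
after SUB r6, r6, #5: r6=(-5)-5=-10
after SUB r5, r5, #1: r5=3-1=2
CMP r5, #0  (cmp 2,0)
BNE again: taken
after SUB r6, r6, #5: r6=(-10)-5=-15
after SUB r5, r5, #1: r5=2-1=1
CMP r5, #0  (cmp 1,0)
BNE again: taken
after SUB r6, r6, #5: r6=(-15)-5=-20
after SUB r5, r5, #1: r5=1-1=0
CMP r5, #0  (cmp 0,0)
BNE again: not taken
halt.
Total executed instructions: 24.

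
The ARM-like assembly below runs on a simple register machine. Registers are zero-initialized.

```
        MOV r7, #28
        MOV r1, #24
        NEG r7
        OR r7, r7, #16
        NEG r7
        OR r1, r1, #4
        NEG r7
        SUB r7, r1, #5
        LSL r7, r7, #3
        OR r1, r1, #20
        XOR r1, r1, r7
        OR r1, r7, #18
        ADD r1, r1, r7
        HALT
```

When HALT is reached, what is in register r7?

r7=28
r1=24
r7=-(28)=-28
r7=(-28)|16=-12
r7=-(-12)=12
r1=24|4=28
r7=-(12)=-12
r7=28-5=23
r7=23<<3=184
r1=28|20=28
r1=28^184=164
r1=184|18=186
r1=186+184=370
halt.

184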